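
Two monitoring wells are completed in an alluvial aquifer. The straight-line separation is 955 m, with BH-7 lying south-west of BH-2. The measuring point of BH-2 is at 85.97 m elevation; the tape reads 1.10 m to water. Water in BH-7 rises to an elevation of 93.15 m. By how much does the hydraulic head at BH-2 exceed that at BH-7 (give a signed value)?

Δh ≈ -8.28 m

Total head at BH-2: h = 85.97 − 1.10 = 84.87 m.
Total head at BH-7: h = 93.15 m (water level in the piezometer is the total head).
Head difference: h(BH-2) − h(BH-7) = 84.87 − 93.15 = -8.28 m.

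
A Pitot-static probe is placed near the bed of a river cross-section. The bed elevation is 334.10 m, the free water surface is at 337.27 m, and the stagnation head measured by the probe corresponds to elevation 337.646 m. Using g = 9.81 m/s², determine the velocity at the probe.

Near the bed, under hydrostatic conditions, the piezometric head (z + ψ) equals the free-surface elevation, 337.27 m.
Velocity head = total − piezometric = 337.646 − 337.27 = 0.376 m.
v = √(2g·h_v) = √(2 × 9.81 × 0.376) = 2.72 m/s.

v ≈ 2.72 m/s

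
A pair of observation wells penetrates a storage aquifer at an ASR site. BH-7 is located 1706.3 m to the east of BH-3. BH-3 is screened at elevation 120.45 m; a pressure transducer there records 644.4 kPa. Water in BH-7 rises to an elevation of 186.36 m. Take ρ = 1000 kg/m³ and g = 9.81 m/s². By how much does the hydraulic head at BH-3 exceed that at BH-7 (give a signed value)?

Δh ≈ -0.22 m

Pressure head at BH-3: ψ = P/(ρg) = 644.4×1000 / (1000 × 9.81) = 65.69 m.
Total head at BH-3: h = z + ψ = 120.45 + 65.69 = 186.14 m.
Total head at BH-7: h = 186.36 m (water level in the piezometer is the total head).
Head difference: h(BH-3) − h(BH-7) = 186.14 − 186.36 = -0.22 m.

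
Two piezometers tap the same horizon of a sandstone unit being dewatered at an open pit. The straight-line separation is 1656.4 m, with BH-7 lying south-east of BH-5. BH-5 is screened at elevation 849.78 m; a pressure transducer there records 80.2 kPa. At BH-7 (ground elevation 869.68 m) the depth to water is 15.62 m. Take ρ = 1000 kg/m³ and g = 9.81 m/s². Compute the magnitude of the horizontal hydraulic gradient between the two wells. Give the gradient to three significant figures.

i ≈ 0.00235

Pressure head at BH-5: ψ = P/(ρg) = 80.2×1000 / (1000 × 9.81) = 8.18 m.
Total head at BH-5: h = z + ψ = 849.78 + 8.18 = 857.96 m.
Total head at BH-7: h = 869.68 − 15.62 = 854.06 m.
Head difference: h(BH-5) − h(BH-7) = 857.96 − 854.06 = 3.90 m.
Hydraulic gradient: i = |Δh| / L = 3.90 / 1656.4 = 0.00235.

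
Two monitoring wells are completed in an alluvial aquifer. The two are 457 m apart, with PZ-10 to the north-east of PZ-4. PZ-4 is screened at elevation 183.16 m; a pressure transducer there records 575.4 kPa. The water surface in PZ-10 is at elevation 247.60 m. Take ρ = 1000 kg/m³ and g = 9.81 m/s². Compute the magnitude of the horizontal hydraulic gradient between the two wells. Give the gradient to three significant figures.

i ≈ 0.0127

Pressure head at PZ-4: ψ = P/(ρg) = 575.4×1000 / (1000 × 9.81) = 58.65 m.
Total head at PZ-4: h = z + ψ = 183.16 + 58.65 = 241.81 m.
Total head at PZ-10: h = 247.60 m (water level in the piezometer is the total head).
Head difference: h(PZ-4) − h(PZ-10) = 241.81 − 247.60 = -5.79 m.
Hydraulic gradient: i = |Δh| / L = 5.79 / 457 = 0.0127.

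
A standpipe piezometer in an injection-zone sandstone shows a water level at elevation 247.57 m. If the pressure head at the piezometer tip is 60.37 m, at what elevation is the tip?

z ≈ 187.20 m

z = h − ψ = 247.57 − 60.37 = 187.20 m.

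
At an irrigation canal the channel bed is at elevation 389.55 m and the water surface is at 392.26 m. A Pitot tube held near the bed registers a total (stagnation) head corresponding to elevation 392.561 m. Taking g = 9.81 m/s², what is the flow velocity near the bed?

v ≈ 2.43 m/s

Near the bed, under hydrostatic conditions, the piezometric head (z + ψ) equals the free-surface elevation, 392.26 m.
Velocity head = total − piezometric = 392.561 − 392.26 = 0.301 m.
v = √(2g·h_v) = √(2 × 9.81 × 0.301) = 2.43 m/s.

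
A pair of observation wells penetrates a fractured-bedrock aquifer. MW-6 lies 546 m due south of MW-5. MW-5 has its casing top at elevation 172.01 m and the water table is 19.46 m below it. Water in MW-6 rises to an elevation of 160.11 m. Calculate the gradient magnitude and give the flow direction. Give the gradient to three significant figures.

i ≈ 0.0138; groundwater flows toward the north

Total head at MW-5: h = 172.01 − 19.46 = 152.55 m.
Total head at MW-6: h = 160.11 m (water level in the piezometer is the total head).
Head difference: h(MW-5) − h(MW-6) = 152.55 − 160.11 = -7.56 m.
Hydraulic gradient: i = |Δh| / L = 7.56 / 546 = 0.0138.
Flow is from higher to lower head: from MW-6 toward MW-5, i.e. toward the north.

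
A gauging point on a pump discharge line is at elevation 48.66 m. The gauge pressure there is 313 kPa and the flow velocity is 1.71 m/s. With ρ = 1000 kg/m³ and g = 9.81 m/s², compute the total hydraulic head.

h ≈ 80.72 m

Pressure head ψ = P/(ρg) = 313×1000 / (1000 × 9.81) = 31.91 m.
Velocity head = v²/(2g) = 1.71² / (2 × 9.81) = 0.149 m.
h = z + ψ + v²/(2g) = 48.66 + 31.91 + 0.149 = 80.72 m.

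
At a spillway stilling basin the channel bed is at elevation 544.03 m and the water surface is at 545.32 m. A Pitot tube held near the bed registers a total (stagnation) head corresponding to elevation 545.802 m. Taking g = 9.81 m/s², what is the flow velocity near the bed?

v ≈ 3.08 m/s

Near the bed, under hydrostatic conditions, the piezometric head (z + ψ) equals the free-surface elevation, 545.32 m.
Velocity head = total − piezometric = 545.802 − 545.32 = 0.482 m.
v = √(2g·h_v) = √(2 × 9.81 × 0.482) = 3.08 m/s.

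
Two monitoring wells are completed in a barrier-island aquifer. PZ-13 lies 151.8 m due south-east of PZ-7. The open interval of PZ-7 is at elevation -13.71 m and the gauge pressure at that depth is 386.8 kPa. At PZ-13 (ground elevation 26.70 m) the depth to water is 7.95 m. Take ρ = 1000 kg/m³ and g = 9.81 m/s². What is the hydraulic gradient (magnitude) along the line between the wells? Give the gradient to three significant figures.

Pressure head at PZ-7: ψ = P/(ρg) = 386.8×1000 / (1000 × 9.81) = 39.43 m.
Total head at PZ-7: h = z + ψ = -13.71 + 39.43 = 25.72 m.
Total head at PZ-13: h = 26.70 − 7.95 = 18.75 m.
Head difference: h(PZ-7) − h(PZ-13) = 25.72 − 18.75 = 6.97 m.
Hydraulic gradient: i = |Δh| / L = 6.97 / 151.8 = 0.0459.

i ≈ 0.0459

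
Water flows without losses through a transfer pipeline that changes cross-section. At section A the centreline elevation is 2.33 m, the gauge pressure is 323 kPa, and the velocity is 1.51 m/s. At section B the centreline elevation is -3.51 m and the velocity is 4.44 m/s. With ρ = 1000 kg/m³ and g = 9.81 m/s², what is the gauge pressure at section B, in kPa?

Pressure head at A: ψ₁ = P₁/(ρg) = 323×1000 / (1000 × 9.81) = 32.93 m.
Velocity heads: v₁²/2g = 1.51²/19.62 = 0.116 m; v₂²/2g = 4.44²/19.62 = 1.005 m.
Total head H = z₁ + ψ₁ + v₁²/2g = 2.33 + 32.93 + 0.116 = 35.38 m.
ψ₂ = H − z₂ − v₂²/2g = 35.38 − (-3.51) − 1.005 = 37.88 m.
P₂ = ρgψ₂ = 1000 × 9.81 × 37.88 ≈ 372 kPa.

P₂ ≈ 372 kPa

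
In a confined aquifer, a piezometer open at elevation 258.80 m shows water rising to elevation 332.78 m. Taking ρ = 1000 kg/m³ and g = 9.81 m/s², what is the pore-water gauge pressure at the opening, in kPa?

P ≈ 726 kPa

Pressure head ψ = h − z = 332.78 − 258.80 = 73.98 m.
P = ρgψ = 1000 × 9.81 × 73.98 = 725744 Pa ≈ 726 kPa.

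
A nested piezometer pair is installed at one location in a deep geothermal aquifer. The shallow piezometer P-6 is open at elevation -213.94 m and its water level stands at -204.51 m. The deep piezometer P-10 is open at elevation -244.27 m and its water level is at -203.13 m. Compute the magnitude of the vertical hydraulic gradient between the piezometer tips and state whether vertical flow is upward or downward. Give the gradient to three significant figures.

Total head at P-6: h = -204.51 m (water level in the standpipe).
Total head at P-10: h = -203.13 m.
Δh = h(P-6) − h(P-10) = -204.51 − (-203.13) = -1.38 m.
Vertical separation Δz = -213.94 − (-244.27) = 30.33 m.
|i_v| = |Δh| / Δz = 1.38 / 30.33 = 0.0455.
Head is higher in the deep piezometer, so vertical flow is upward (discharge condition).

|i_v| ≈ 0.0455; vertical flow is upward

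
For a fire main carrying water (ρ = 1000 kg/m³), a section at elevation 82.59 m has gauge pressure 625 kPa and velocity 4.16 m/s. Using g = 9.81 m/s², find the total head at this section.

Pressure head ψ = P/(ρg) = 625×1000 / (1000 × 9.81) = 63.71 m.
Velocity head = v²/(2g) = 4.16² / (2 × 9.81) = 0.882 m.
h = z + ψ + v²/(2g) = 82.59 + 63.71 + 0.882 = 147.18 m.

h ≈ 147.18 m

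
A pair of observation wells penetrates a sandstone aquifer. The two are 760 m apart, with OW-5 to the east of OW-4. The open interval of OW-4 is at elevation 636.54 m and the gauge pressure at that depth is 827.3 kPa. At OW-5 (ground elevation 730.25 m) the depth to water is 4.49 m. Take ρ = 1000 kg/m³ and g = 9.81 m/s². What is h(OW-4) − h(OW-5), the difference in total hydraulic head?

Δh ≈ -4.89 m

Pressure head at OW-4: ψ = P/(ρg) = 827.3×1000 / (1000 × 9.81) = 84.33 m.
Total head at OW-4: h = z + ψ = 636.54 + 84.33 = 720.87 m.
Total head at OW-5: h = 730.25 − 4.49 = 725.76 m.
Head difference: h(OW-4) − h(OW-5) = 720.87 − 725.76 = -4.89 m.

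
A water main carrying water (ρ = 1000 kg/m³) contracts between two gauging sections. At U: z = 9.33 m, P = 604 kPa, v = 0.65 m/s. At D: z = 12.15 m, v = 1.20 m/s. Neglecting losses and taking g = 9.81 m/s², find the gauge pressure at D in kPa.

Pressure head at U: ψ₁ = P₁/(ρg) = 604×1000 / (1000 × 9.81) = 61.57 m.
Velocity heads: v₁²/2g = 0.65²/19.62 = 0.022 m; v₂²/2g = 1.20²/19.62 = 0.073 m.
Total head H = z₁ + ψ₁ + v₁²/2g = 9.33 + 61.57 + 0.022 = 70.92 m.
ψ₂ = H − z₂ − v₂²/2g = 70.92 − 12.15 − 0.073 = 58.70 m.
P₂ = ρgψ₂ = 1000 × 9.81 × 58.70 ≈ 576 kPa.

P₂ ≈ 576 kPa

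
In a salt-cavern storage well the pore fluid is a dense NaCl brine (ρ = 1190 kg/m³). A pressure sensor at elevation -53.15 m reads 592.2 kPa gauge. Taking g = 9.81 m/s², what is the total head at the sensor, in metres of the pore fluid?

h ≈ -2.42 m

ψ = P/(ρg) = 592.2×1000 / (1190 × 9.81) = 50.73 m.
h = z + ψ = -53.15 + 50.73 = -2.42 m.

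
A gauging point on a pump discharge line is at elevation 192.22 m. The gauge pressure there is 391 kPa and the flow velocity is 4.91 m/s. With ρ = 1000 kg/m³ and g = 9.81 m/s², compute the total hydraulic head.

h ≈ 233.31 m

Pressure head ψ = P/(ρg) = 391×1000 / (1000 × 9.81) = 39.86 m.
Velocity head = v²/(2g) = 4.91² / (2 × 9.81) = 1.229 m.
h = z + ψ + v²/(2g) = 192.22 + 39.86 + 1.229 = 233.31 m.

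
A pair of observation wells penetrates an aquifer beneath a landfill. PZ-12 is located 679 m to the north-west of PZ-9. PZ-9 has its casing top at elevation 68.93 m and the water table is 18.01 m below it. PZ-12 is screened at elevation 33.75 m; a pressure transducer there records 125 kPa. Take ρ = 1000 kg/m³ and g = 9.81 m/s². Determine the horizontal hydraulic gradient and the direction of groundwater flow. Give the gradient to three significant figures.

i ≈ 0.00652; groundwater flows toward the north-west

Total head at PZ-9: h = 68.93 − 18.01 = 50.92 m.
Pressure head at PZ-12: ψ = P/(ρg) = 125×1000 / (1000 × 9.81) = 12.74 m.
Total head at PZ-12: h = z + ψ = 33.75 + 12.74 = 46.49 m.
Head difference: h(PZ-9) − h(PZ-12) = 50.92 − 46.49 = 4.43 m.
Hydraulic gradient: i = |Δh| / L = 4.43 / 679 = 0.00652.
Flow is from higher to lower head: from PZ-9 toward PZ-12, i.e. toward the north-west.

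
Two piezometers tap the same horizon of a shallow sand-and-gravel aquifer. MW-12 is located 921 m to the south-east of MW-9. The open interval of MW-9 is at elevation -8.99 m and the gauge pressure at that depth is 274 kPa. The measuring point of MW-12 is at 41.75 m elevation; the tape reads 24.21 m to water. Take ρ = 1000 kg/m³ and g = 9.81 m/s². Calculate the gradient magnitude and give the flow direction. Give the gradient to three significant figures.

Pressure head at MW-9: ψ = P/(ρg) = 274×1000 / (1000 × 9.81) = 27.93 m.
Total head at MW-9: h = z + ψ = -8.99 + 27.93 = 18.94 m.
Total head at MW-12: h = 41.75 − 24.21 = 17.54 m.
Head difference: h(MW-9) − h(MW-12) = 18.94 − 17.54 = 1.40 m.
Hydraulic gradient: i = |Δh| / L = 1.40 / 921 = 0.00152.
Flow is from higher to lower head: from MW-9 toward MW-12, i.e. toward the south-east.

i ≈ 0.00152; groundwater flows toward the south-east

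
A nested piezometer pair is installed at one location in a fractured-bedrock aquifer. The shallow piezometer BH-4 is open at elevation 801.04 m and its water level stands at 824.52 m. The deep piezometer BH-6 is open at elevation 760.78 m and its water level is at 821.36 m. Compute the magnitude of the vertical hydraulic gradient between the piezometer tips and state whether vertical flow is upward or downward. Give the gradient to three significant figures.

|i_v| ≈ 0.0785; vertical flow is downward

Total head at BH-4: h = 824.52 m (water level in the standpipe).
Total head at BH-6: h = 821.36 m.
Δh = h(BH-4) − h(BH-6) = 824.52 − 821.36 = 3.16 m.
Vertical separation Δz = 801.04 − 760.78 = 40.26 m.
|i_v| = |Δh| / Δz = 3.16 / 40.26 = 0.0785.
Head is higher in the shallow piezometer, so vertical flow is downward (recharge condition).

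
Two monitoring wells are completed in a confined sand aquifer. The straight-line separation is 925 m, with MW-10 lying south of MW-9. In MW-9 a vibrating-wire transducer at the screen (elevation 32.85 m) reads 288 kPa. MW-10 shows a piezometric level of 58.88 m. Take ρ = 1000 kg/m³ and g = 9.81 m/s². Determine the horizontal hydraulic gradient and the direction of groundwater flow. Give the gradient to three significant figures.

i ≈ 0.00360; groundwater flows toward the south

Pressure head at MW-9: ψ = P/(ρg) = 288×1000 / (1000 × 9.81) = 29.36 m.
Total head at MW-9: h = z + ψ = 32.85 + 29.36 = 62.21 m.
Total head at MW-10: h = 58.88 m (water level in the piezometer is the total head).
Head difference: h(MW-9) − h(MW-10) = 62.21 − 58.88 = 3.33 m.
Hydraulic gradient: i = |Δh| / L = 3.33 / 925 = 0.00360.
Flow is from higher to lower head: from MW-9 toward MW-10, i.e. toward the south.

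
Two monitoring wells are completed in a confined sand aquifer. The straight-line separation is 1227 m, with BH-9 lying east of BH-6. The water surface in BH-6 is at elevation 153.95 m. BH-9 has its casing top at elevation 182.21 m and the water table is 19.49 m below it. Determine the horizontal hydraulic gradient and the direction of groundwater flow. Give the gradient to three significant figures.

Total head at BH-6: h = 153.95 m (water level in the piezometer is the total head).
Total head at BH-9: h = 182.21 − 19.49 = 162.72 m.
Head difference: h(BH-6) − h(BH-9) = 153.95 − 162.72 = -8.77 m.
Hydraulic gradient: i = |Δh| / L = 8.77 / 1227 = 0.00715.
Flow is from higher to lower head: from BH-9 toward BH-6, i.e. toward the west.

i ≈ 0.00715; groundwater flows toward the west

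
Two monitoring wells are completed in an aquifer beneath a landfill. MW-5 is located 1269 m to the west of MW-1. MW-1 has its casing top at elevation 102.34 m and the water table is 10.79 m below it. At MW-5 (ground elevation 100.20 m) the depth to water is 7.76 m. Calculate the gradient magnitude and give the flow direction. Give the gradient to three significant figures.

Total head at MW-1: h = 102.34 − 10.79 = 91.55 m.
Total head at MW-5: h = 100.20 − 7.76 = 92.44 m.
Head difference: h(MW-1) − h(MW-5) = 91.55 − 92.44 = -0.89 m.
Hydraulic gradient: i = |Δh| / L = 0.89 / 1269 = 0.000701.
Flow is from higher to lower head: from MW-5 toward MW-1, i.e. toward the east.

i ≈ 0.000701; groundwater flows toward the east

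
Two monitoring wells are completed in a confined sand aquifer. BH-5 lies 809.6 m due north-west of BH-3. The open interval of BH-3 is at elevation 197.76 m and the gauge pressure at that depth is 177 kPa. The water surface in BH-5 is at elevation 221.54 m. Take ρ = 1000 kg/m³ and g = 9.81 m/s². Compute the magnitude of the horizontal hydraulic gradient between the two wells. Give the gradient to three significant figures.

Pressure head at BH-3: ψ = P/(ρg) = 177×1000 / (1000 × 9.81) = 18.04 m.
Total head at BH-3: h = z + ψ = 197.76 + 18.04 = 215.80 m.
Total head at BH-5: h = 221.54 m (water level in the piezometer is the total head).
Head difference: h(BH-3) − h(BH-5) = 215.80 − 221.54 = -5.74 m.
Hydraulic gradient: i = |Δh| / L = 5.74 / 809.6 = 0.00709.

i ≈ 0.00709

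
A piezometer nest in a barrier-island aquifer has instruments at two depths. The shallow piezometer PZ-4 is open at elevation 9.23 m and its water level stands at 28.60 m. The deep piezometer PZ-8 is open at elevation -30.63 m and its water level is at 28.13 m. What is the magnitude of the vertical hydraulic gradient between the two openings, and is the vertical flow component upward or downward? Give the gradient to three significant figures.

Total head at PZ-4: h = 28.60 m (water level in the standpipe).
Total head at PZ-8: h = 28.13 m.
Δh = h(PZ-4) − h(PZ-8) = 28.60 − 28.13 = 0.47 m.
Vertical separation Δz = 9.23 − (-30.63) = 39.86 m.
|i_v| = |Δh| / Δz = 0.47 / 39.86 = 0.0118.
Head is higher in the shallow piezometer, so vertical flow is downward (recharge condition).

|i_v| ≈ 0.0118; vertical flow is downward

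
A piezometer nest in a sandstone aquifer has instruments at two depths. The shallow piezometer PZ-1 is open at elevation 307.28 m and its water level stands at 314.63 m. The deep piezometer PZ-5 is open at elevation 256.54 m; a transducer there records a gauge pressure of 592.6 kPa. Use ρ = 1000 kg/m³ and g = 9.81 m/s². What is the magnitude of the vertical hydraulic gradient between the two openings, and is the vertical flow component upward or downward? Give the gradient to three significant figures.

|i_v| ≈ 0.0457; vertical flow is upward

Total head at PZ-1: h = 314.63 m (water level in the standpipe).
Pressure head at PZ-5: ψ = P/(ρg) = 592.6×1000 / (1000 × 9.81) = 60.41 m.
Total head at PZ-5: h = z + ψ = 256.54 + 60.41 = 316.95 m.
Δh = h(PZ-1) − h(PZ-5) = 314.63 − 316.95 = -2.32 m.
Vertical separation Δz = 307.28 − 256.54 = 50.74 m.
|i_v| = |Δh| / Δz = 2.32 / 50.74 = 0.0457.
Head is higher in the deep piezometer, so vertical flow is upward (discharge condition).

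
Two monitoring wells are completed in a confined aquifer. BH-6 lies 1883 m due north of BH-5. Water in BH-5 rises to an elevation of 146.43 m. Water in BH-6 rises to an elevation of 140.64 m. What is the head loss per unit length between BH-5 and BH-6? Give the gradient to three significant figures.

i ≈ 0.00307 m/m

Total head at BH-5: h = 146.43 m (water level in the piezometer is the total head).
Total head at BH-6: h = 140.64 m (water level in the piezometer is the total head).
Head difference: h(BH-5) − h(BH-6) = 146.43 − 140.64 = 5.79 m.
Hydraulic gradient: i = |Δh| / L = 5.79 / 1883 = 0.00307.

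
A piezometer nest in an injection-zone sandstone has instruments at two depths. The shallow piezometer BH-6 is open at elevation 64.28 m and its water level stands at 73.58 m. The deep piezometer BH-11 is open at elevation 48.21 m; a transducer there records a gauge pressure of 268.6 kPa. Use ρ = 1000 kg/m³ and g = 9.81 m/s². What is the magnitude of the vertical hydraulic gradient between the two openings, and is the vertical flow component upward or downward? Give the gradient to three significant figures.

Total head at BH-6: h = 73.58 m (water level in the standpipe).
Pressure head at BH-11: ψ = P/(ρg) = 268.6×1000 / (1000 × 9.81) = 27.38 m.
Total head at BH-11: h = z + ψ = 48.21 + 27.38 = 75.59 m.
Δh = h(BH-6) − h(BH-11) = 73.58 − 75.59 = -2.01 m.
Vertical separation Δz = 64.28 − 48.21 = 16.07 m.
|i_v| = |Δh| / Δz = 2.01 / 16.07 = 0.125.
Head is higher in the deep piezometer, so vertical flow is upward (discharge condition).

|i_v| ≈ 0.125; vertical flow is upward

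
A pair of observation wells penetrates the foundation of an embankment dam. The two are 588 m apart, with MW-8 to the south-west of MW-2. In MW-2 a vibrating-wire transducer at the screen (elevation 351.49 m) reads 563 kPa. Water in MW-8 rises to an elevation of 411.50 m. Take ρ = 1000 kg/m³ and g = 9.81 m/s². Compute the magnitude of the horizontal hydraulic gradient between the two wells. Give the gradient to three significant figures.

Pressure head at MW-2: ψ = P/(ρg) = 563×1000 / (1000 × 9.81) = 57.39 m.
Total head at MW-2: h = z + ψ = 351.49 + 57.39 = 408.88 m.
Total head at MW-8: h = 411.50 m (water level in the piezometer is the total head).
Head difference: h(MW-2) − h(MW-8) = 408.88 − 411.50 = -2.62 m.
Hydraulic gradient: i = |Δh| / L = 2.62 / 588 = 0.00446.

i ≈ 0.00446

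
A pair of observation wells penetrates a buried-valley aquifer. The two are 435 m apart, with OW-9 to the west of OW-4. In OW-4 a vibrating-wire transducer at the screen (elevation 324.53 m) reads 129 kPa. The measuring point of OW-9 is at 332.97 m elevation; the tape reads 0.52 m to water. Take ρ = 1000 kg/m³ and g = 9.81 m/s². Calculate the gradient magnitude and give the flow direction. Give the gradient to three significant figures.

Pressure head at OW-4: ψ = P/(ρg) = 129×1000 / (1000 × 9.81) = 13.15 m.
Total head at OW-4: h = z + ψ = 324.53 + 13.15 = 337.68 m.
Total head at OW-9: h = 332.97 − 0.52 = 332.45 m.
Head difference: h(OW-4) − h(OW-9) = 337.68 − 332.45 = 5.23 m.
Hydraulic gradient: i = |Δh| / L = 5.23 / 435 = 0.0120.
Flow is from higher to lower head: from OW-4 toward OW-9, i.e. toward the west.

i ≈ 0.0120; groundwater flows toward the west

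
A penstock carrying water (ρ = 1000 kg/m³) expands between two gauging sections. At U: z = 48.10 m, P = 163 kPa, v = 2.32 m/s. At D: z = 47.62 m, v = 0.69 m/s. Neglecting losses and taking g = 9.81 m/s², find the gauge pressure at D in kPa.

P₂ ≈ 170 kPa

Pressure head at U: ψ₁ = P₁/(ρg) = 163×1000 / (1000 × 9.81) = 16.62 m.
Velocity heads: v₁²/2g = 2.32²/19.62 = 0.274 m; v₂²/2g = 0.69²/19.62 = 0.024 m.
Total head H = z₁ + ψ₁ + v₁²/2g = 48.10 + 16.62 + 0.274 = 64.99 m.
ψ₂ = H − z₂ − v₂²/2g = 64.99 − 47.62 − 0.024 = 17.35 m.
P₂ = ρgψ₂ = 1000 × 9.81 × 17.35 ≈ 170 kPa.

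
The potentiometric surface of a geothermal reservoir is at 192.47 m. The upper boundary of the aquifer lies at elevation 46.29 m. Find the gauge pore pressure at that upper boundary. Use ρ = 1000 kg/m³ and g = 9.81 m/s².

P ≈ 1430 kPa

Pressure head at the aquifer top: ψ = h − z = 192.47 − 46.29 = 146.18 m.
P = ρgψ = 1000 × 9.81 × 146.18 = 1434026 Pa ≈ 1430 kPa.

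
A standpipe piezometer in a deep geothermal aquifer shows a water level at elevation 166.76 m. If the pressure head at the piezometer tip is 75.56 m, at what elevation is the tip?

z = h − ψ = 166.76 − 75.56 = 91.20 m.

z ≈ 91.20 m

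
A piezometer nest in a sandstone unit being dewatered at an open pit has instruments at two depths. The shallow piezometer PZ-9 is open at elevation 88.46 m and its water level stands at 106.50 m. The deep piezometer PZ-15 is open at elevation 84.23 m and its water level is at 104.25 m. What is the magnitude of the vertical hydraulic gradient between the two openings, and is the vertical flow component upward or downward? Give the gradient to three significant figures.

Total head at PZ-9: h = 106.50 m (water level in the standpipe).
Total head at PZ-15: h = 104.25 m.
Δh = h(PZ-9) − h(PZ-15) = 106.50 − 104.25 = 2.25 m.
Vertical separation Δz = 88.46 − 84.23 = 4.23 m.
|i_v| = |Δh| / Δz = 2.25 / 4.23 = 0.532.
Head is higher in the shallow piezometer, so vertical flow is downward (recharge condition).

|i_v| ≈ 0.532; vertical flow is downward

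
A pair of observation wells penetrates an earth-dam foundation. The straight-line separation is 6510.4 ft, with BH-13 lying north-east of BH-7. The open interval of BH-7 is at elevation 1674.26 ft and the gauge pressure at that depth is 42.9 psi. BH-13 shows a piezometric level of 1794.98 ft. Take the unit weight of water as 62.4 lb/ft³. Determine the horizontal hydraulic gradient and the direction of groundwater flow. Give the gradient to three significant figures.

Pressure head at BH-7: ψ = 144·P/γ = 144 × 42.9 / 62.4 = 99.00 ft.
Total head at BH-7: h = z + ψ = 1674.26 + 99.00 = 1773.26 ft.
Total head at BH-13: h = 1794.98 ft (water level in the piezometer is the total head).
Head difference: h(BH-7) − h(BH-13) = 1773.26 − 1794.98 = -21.72 ft.
Hydraulic gradient: i = |Δh| / L = 21.72 / 6510.4 = 0.00334.
Flow is from higher to lower head: from BH-13 toward BH-7, i.e. toward the south-west.

i ≈ 0.00334; groundwater flows toward the south-west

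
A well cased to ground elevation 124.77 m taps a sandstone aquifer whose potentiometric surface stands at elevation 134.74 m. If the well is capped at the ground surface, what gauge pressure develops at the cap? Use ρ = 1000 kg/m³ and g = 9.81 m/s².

P ≈ 97.8 kPa

Head above the cap: Δh = 134.74 − 124.77 = 9.97 m.
P = ρgΔh = 1000 × 9.81 × 9.97 = 97806 Pa ≈ 97.8 kPa.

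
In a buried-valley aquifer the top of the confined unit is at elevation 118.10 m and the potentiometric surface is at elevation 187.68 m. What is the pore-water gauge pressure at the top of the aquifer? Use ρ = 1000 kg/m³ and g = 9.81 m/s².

Pressure head at the aquifer top: ψ = h − z = 187.68 − 118.10 = 69.58 m.
P = ρgψ = 1000 × 9.81 × 69.58 = 682580 Pa ≈ 683 kPa.

P ≈ 683 kPa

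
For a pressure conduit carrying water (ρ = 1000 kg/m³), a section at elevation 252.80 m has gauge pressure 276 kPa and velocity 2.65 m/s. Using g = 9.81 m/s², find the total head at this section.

Pressure head ψ = P/(ρg) = 276×1000 / (1000 × 9.81) = 28.13 m.
Velocity head = v²/(2g) = 2.65² / (2 × 9.81) = 0.358 m.
h = z + ψ + v²/(2g) = 252.80 + 28.13 + 0.358 = 281.29 m.

h ≈ 281.29 m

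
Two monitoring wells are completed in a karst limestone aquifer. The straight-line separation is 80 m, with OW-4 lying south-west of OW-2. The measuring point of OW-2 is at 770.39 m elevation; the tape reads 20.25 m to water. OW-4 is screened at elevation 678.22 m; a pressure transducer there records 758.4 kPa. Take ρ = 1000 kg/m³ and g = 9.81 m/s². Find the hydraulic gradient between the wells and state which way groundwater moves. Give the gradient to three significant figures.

Total head at OW-2: h = 770.39 − 20.25 = 750.14 m.
Pressure head at OW-4: ψ = P/(ρg) = 758.4×1000 / (1000 × 9.81) = 77.31 m.
Total head at OW-4: h = z + ψ = 678.22 + 77.31 = 755.53 m.
Head difference: h(OW-2) − h(OW-4) = 750.14 − 755.53 = -5.39 m.
Hydraulic gradient: i = |Δh| / L = 5.39 / 80 = 0.0674.
Flow is from higher to lower head: from OW-4 toward OW-2, i.e. toward the north-east.

i ≈ 0.0674; groundwater flows toward the north-east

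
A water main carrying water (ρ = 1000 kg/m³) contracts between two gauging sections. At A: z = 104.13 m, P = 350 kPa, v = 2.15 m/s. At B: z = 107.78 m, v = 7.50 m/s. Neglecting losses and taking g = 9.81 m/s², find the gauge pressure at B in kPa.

Pressure head at A: ψ₁ = P₁/(ρg) = 350×1000 / (1000 × 9.81) = 35.68 m.
Velocity heads: v₁²/2g = 2.15²/19.62 = 0.236 m; v₂²/2g = 7.50²/19.62 = 2.867 m.
Total head H = z₁ + ψ₁ + v₁²/2g = 104.13 + 35.68 + 0.236 = 140.05 m.
ψ₂ = H − z₂ − v₂²/2g = 140.05 − 107.78 − 2.867 = 29.40 m.
P₂ = ρgψ₂ = 1000 × 9.81 × 29.40 ≈ 288 kPa.

P₂ ≈ 288 kPa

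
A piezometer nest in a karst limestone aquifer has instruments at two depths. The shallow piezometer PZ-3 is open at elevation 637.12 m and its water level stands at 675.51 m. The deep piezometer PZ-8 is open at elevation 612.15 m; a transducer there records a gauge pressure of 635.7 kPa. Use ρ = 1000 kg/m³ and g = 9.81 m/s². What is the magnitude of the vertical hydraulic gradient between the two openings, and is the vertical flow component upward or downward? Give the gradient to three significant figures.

|i_v| ≈ 0.0577; vertical flow is upward

Total head at PZ-3: h = 675.51 m (water level in the standpipe).
Pressure head at PZ-8: ψ = P/(ρg) = 635.7×1000 / (1000 × 9.81) = 64.80 m.
Total head at PZ-8: h = z + ψ = 612.15 + 64.80 = 676.95 m.
Δh = h(PZ-3) − h(PZ-8) = 675.51 − 676.95 = -1.44 m.
Vertical separation Δz = 637.12 − 612.15 = 24.97 m.
|i_v| = |Δh| / Δz = 1.44 / 24.97 = 0.0577.
Head is higher in the deep piezometer, so vertical flow is upward (discharge condition).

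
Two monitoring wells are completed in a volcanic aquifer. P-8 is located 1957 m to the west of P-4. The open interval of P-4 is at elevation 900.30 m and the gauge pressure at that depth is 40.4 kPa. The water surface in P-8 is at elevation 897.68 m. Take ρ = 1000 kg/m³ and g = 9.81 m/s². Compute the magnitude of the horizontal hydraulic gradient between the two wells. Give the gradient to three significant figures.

Pressure head at P-4: ψ = P/(ρg) = 40.4×1000 / (1000 × 9.81) = 4.12 m.
Total head at P-4: h = z + ψ = 900.30 + 4.12 = 904.42 m.
Total head at P-8: h = 897.68 m (water level in the piezometer is the total head).
Head difference: h(P-4) − h(P-8) = 904.42 − 897.68 = 6.74 m.
Hydraulic gradient: i = |Δh| / L = 6.74 / 1957 = 0.00344.

i ≈ 0.00344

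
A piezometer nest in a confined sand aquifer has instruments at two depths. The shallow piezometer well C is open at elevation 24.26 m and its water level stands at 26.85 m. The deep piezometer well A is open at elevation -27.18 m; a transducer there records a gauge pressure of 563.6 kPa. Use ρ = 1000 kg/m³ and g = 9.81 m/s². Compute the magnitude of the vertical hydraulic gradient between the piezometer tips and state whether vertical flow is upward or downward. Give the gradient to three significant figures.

Total head at well C: h = 26.85 m (water level in the standpipe).
Pressure head at well A: ψ = P/(ρg) = 563.6×1000 / (1000 × 9.81) = 57.45 m.
Total head at well A: h = z + ψ = -27.18 + 57.45 = 30.27 m.
Δh = h(well C) − h(well A) = 26.85 − 30.27 = -3.42 m.
Vertical separation Δz = 24.26 − (-27.18) = 51.44 m.
|i_v| = |Δh| / Δz = 3.42 / 51.44 = 0.0665.
Head is higher in the deep piezometer, so vertical flow is upward (discharge condition).

|i_v| ≈ 0.0665; vertical flow is upward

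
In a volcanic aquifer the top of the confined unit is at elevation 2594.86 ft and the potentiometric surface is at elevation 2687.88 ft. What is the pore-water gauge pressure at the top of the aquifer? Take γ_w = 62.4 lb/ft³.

P ≈ 40.3 psi

Pressure head at the aquifer top: ψ = h − z = 2687.88 − 2594.86 = 93.02 ft.
P = γψ/144 = 62.4 × 93.02 / 144 = 40.3 psi.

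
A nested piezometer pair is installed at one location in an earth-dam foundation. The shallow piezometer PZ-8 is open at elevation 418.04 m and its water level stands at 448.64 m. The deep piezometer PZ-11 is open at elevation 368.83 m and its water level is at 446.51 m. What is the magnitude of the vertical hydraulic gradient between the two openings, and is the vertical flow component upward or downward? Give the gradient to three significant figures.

Total head at PZ-8: h = 448.64 m (water level in the standpipe).
Total head at PZ-11: h = 446.51 m.
Δh = h(PZ-8) − h(PZ-11) = 448.64 − 446.51 = 2.13 m.
Vertical separation Δz = 418.04 − 368.83 = 49.21 m.
|i_v| = |Δh| / Δz = 2.13 / 49.21 = 0.0433.
Head is higher in the shallow piezometer, so vertical flow is downward (recharge condition).

|i_v| ≈ 0.0433; vertical flow is downward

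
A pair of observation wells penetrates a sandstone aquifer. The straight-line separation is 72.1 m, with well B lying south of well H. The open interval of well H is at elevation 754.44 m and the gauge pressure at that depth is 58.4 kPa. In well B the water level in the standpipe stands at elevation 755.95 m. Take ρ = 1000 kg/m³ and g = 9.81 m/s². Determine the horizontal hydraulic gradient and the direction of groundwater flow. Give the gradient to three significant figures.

Pressure head at well H: ψ = P/(ρg) = 58.4×1000 / (1000 × 9.81) = 5.95 m.
Total head at well H: h = z + ψ = 754.44 + 5.95 = 760.39 m.
Total head at well B: h = 755.95 m (water level in the piezometer is the total head).
Head difference: h(well H) − h(well B) = 760.39 − 755.95 = 4.44 m.
Hydraulic gradient: i = |Δh| / L = 4.44 / 72.1 = 0.0616.
Flow is from higher to lower head: from well H toward well B, i.e. toward the south.

i ≈ 0.0616; groundwater flows toward the south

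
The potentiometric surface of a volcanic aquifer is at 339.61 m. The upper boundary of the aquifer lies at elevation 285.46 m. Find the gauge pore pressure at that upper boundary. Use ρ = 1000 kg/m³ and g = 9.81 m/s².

Pressure head at the aquifer top: ψ = h − z = 339.61 − 285.46 = 54.15 m.
P = ρgψ = 1000 × 9.81 × 54.15 = 531212 Pa ≈ 531 kPa.

P ≈ 531 kPa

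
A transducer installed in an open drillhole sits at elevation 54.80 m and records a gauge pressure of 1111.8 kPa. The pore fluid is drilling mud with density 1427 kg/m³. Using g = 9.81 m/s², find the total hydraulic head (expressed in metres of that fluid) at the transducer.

ψ = P/(ρg) = 1111.8×1000 / (1427 × 9.81) = 79.42 m.
h = z + ψ = 54.80 + 79.42 = 134.22 m.

h ≈ 134.22 m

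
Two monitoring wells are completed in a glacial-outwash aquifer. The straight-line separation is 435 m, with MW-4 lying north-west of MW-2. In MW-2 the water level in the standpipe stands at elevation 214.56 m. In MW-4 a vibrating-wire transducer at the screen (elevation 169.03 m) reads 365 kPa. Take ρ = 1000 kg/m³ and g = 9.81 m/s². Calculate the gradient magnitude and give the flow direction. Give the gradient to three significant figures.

Total head at MW-2: h = 214.56 m (water level in the piezometer is the total head).
Pressure head at MW-4: ψ = P/(ρg) = 365×1000 / (1000 × 9.81) = 37.21 m.
Total head at MW-4: h = z + ψ = 169.03 + 37.21 = 206.24 m.
Head difference: h(MW-2) − h(MW-4) = 214.56 − 206.24 = 8.32 m.
Hydraulic gradient: i = |Δh| / L = 8.32 / 435 = 0.0191.
Flow is from higher to lower head: from MW-2 toward MW-4, i.e. toward the north-west.

i ≈ 0.0191; groundwater flows toward the north-west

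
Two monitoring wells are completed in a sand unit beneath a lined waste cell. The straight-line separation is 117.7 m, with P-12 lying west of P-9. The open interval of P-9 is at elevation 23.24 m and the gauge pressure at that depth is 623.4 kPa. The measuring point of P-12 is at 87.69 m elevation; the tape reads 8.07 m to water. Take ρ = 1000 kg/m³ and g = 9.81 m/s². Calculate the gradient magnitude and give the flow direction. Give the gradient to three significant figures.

Pressure head at P-9: ψ = P/(ρg) = 623.4×1000 / (1000 × 9.81) = 63.55 m.
Total head at P-9: h = z + ψ = 23.24 + 63.55 = 86.79 m.
Total head at P-12: h = 87.69 − 8.07 = 79.62 m.
Head difference: h(P-9) − h(P-12) = 86.79 − 79.62 = 7.17 m.
Hydraulic gradient: i = |Δh| / L = 7.17 / 117.7 = 0.0609.
Flow is from higher to lower head: from P-9 toward P-12, i.e. toward the west.

i ≈ 0.0609; groundwater flows toward the west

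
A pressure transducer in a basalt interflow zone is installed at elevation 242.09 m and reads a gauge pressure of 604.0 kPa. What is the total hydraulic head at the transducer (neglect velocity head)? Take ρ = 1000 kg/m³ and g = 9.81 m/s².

ψ = P/(ρg) = 604.0×1000 / (1000 × 9.81) = 61.57 m.
h = z + ψ = 242.09 + 61.57 = 303.66 m.

h ≈ 303.66 m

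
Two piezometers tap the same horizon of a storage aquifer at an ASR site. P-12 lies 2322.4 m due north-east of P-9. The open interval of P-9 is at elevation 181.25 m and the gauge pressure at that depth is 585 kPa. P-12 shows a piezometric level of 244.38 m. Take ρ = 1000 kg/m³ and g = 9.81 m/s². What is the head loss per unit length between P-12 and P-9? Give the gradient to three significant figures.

Pressure head at P-9: ψ = P/(ρg) = 585×1000 / (1000 × 9.81) = 59.63 m.
Total head at P-9: h = z + ψ = 181.25 + 59.63 = 240.88 m.
Total head at P-12: h = 244.38 m (water level in the piezometer is the total head).
Head difference: h(P-9) − h(P-12) = 240.88 − 244.38 = -3.50 m.
Hydraulic gradient: i = |Δh| / L = 3.50 / 2322.4 = 0.00151.

i ≈ 0.00151 m/m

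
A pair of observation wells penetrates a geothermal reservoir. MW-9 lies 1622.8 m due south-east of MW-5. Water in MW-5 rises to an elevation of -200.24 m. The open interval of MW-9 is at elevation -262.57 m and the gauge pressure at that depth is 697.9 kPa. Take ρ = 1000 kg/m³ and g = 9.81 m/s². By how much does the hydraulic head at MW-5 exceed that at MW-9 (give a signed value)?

Δh ≈ -8.81 m

Total head at MW-5: h = -200.24 m (water level in the piezometer is the total head).
Pressure head at MW-9: ψ = P/(ρg) = 697.9×1000 / (1000 × 9.81) = 71.14 m.
Total head at MW-9: h = z + ψ = -262.57 + 71.14 = -191.43 m.
Head difference: h(MW-5) − h(MW-9) = -200.24 − (-191.43) = -8.81 m.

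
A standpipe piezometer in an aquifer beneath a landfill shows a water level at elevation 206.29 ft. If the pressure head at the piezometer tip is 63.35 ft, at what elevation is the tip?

z = h − ψ = 206.29 − 63.35 = 142.94 ft.

z ≈ 142.94 ft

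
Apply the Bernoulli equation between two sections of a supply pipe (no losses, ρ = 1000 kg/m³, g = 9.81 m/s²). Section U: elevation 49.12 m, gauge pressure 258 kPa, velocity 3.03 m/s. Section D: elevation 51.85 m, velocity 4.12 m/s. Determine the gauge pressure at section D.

P₂ ≈ 227 kPa

Pressure head at U: ψ₁ = P₁/(ρg) = 258×1000 / (1000 × 9.81) = 26.30 m.
Velocity heads: v₁²/2g = 3.03²/19.62 = 0.468 m; v₂²/2g = 4.12²/19.62 = 0.865 m.
Total head H = z₁ + ψ₁ + v₁²/2g = 49.12 + 26.30 + 0.468 = 75.89 m.
ψ₂ = H − z₂ − v₂²/2g = 75.89 − 51.85 − 0.865 = 23.18 m.
P₂ = ρgψ₂ = 1000 × 9.81 × 23.18 ≈ 227 kPa.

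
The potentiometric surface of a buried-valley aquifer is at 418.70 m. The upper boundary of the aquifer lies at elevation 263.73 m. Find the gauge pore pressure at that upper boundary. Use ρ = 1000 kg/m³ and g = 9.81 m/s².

Pressure head at the aquifer top: ψ = h − z = 418.70 − 263.73 = 154.97 m.
P = ρgψ = 1000 × 9.81 × 154.97 = 1520256 Pa ≈ 1520 kPa.

P ≈ 1520 kPa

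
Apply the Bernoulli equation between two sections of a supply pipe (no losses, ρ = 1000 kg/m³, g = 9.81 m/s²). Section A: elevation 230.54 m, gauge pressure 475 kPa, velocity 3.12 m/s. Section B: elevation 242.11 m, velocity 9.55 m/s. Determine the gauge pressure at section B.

P₂ ≈ 321 kPa

Pressure head at A: ψ₁ = P₁/(ρg) = 475×1000 / (1000 × 9.81) = 48.42 m.
Velocity heads: v₁²/2g = 3.12²/19.62 = 0.496 m; v₂²/2g = 9.55²/19.62 = 4.648 m.
Total head H = z₁ + ψ₁ + v₁²/2g = 230.54 + 48.42 + 0.496 = 279.46 m.
ψ₂ = H − z₂ − v₂²/2g = 279.46 − 242.11 − 4.648 = 32.70 m.
P₂ = ρgψ₂ = 1000 × 9.81 × 32.70 ≈ 321 kPa.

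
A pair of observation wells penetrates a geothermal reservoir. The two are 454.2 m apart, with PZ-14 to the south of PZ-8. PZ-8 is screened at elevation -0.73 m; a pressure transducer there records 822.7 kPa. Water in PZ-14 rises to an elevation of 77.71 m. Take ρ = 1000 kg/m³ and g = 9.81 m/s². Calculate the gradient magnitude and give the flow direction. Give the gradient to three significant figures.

i ≈ 0.0119; groundwater flows toward the south

Pressure head at PZ-8: ψ = P/(ρg) = 822.7×1000 / (1000 × 9.81) = 83.86 m.
Total head at PZ-8: h = z + ψ = -0.73 + 83.86 = 83.13 m.
Total head at PZ-14: h = 77.71 m (water level in the piezometer is the total head).
Head difference: h(PZ-8) − h(PZ-14) = 83.13 − 77.71 = 5.42 m.
Hydraulic gradient: i = |Δh| / L = 5.42 / 454.2 = 0.0119.
Flow is from higher to lower head: from PZ-8 toward PZ-14, i.e. toward the south.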